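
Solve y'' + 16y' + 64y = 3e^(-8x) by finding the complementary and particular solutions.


Characteristic polynomial (r + 8)² = 0; repeated root r = -8.
y_h = (C₁ + C₂x)e^(-8x). Forcing matches the repeated root (resonance), so try y_p = Ax² e^(-8x).
Substitute and solve for A: 2A = 3, so A = 3/2.
General solution: y = (C₁ + C₂x + (3/2)x²)e^(-8x).


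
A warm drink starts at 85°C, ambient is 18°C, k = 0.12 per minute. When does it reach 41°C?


From T(t) = T_a + (T₀ - T_a)e^(-kt), set T(t) = 41:
(41 - 18) / (85 - 18) = e^(-0.12t), so t = -ln(0.343)/0.12 ≈ 8.9 minutes.


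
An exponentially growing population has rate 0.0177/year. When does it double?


Exponential growth: P(t) = P₀ e^(0.0177t). Set P(t)/P₀ = 2: e^(0.0177t) = 2.
Solve: t = ln(2)/0.0177 ≈ 39.16 years.


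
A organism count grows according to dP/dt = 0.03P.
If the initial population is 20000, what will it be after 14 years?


The ODE dP/dt = 0.03P has solution P(t) = P(0)e^(0.03t).
Substitute P(0) = 20000 and t = 14: P(14) = 20000 e^(0.42) ≈ 30439.


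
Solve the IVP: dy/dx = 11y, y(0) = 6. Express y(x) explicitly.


General solution of y' = 11y is y = Ce^(11x).
Apply y(0) = 6: C = 6.
Particular solution: y = 6e^(11x).


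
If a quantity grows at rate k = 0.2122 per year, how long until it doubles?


Exponential growth: P(t) = P₀ e^(0.2122t). Set P(t)/P₀ = 2: e^(0.2122t) = 2.
Solve: t = ln(2)/0.2122 ≈ 3.27 years.


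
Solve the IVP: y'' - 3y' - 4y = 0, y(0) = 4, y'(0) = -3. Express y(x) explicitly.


Characteristic roots of r² - 3r - 4 = 0 are -1, 4.
General solution y = c₁ e^(-x) + c₂ e^(4x).
Apply y(0) = 4: c₁ + c₂ = 4. Apply y'(0) = -3: -1 c₁ + 4 c₂ = -3.
Solve: c₁ = 19/5, c₂ = 1/5.
Particular solution: y = (19/5)e^(-x) + (1/5)e^(4x).


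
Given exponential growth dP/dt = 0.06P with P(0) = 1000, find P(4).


The ODE dP/dt = 0.06P has solution P(t) = P(0)e^(0.06t).
Substitute P(0) = 1000 and t = 4: P(4) = 1000 e^(0.24) ≈ 1271.


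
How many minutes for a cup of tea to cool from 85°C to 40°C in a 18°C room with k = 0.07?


From T(t) = T_a + (T₀ - T_a)e^(-kt), set T(t) = 40:
(40 - 18) / (85 - 18) = e^(-0.07t), so t = -ln(0.328)/0.07 ≈ 15.9 minutes.


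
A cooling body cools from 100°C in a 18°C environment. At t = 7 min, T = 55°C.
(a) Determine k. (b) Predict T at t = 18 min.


Newton's law: T(t) = T_a + (T₀ - T_a)e^(-kt).
(a) Use T(7) = 55: (55 - 18)/(100 - 18) = e^(-k·7), so k = -ln(0.451)/7 ≈ 0.1137.
(b) Apply k to t = 18: T(18) = 18 + (82)e^(-2.046) ≈ 28.6°C.


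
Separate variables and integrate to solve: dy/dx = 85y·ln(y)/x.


Separate: dy/[y ln(y)] = 85 dx/x.
Substitute u = ln(y): du/u = 85 dx/x.
Integrate: ln|ln(y)| = 85ln|x| + C₀, hence ln(y) = C·x^85.


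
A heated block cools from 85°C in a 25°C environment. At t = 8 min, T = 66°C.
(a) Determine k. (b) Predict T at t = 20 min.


Newton's law: T(t) = T_a + (T₀ - T_a)e^(-kt).
(a) Use T(8) = 66: (66 - 25)/(85 - 25) = e^(-k·8), so k = -ln(0.683)/8 ≈ 0.0476.
(b) Apply k to t = 20: T(20) = 25 + (60)e^(-0.952) ≈ 48.2°C.


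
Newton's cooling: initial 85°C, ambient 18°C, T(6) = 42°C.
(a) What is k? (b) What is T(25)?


Newton's law: T(t) = T_a + (T₀ - T_a)e^(-kt).
(a) Use T(6) = 42: (42 - 18)/(85 - 18) = e^(-k·6), so k = -ln(0.358)/6 ≈ 0.1711.
(b) Apply k to t = 25: T(25) = 18 + (67)e^(-4.278) ≈ 18.9°C.


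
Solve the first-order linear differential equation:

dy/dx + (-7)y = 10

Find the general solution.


P(x) = -7 ⇒ μ = e^(-7x).
(μ y)' = 10e^(-7x) ⇒ μ y = -(10/7)e^(-7x) + C.
Divide by μ: y = -10/7 + Ce^(7x).


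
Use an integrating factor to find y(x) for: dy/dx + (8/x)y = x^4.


P(x) = 8/x ⇒ μ = x^8.
(x^8 y)' = x^8·x^4 = x^12.
Integrate: x^8 y = x^13/(13) + C.
Solve for y: y = (1/13)x^5 + C/x^8.


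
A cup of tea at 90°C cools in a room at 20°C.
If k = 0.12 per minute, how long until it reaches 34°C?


From T(t) = T_a + (T₀ - T_a)e^(-kt), set T(t) = 34:
(34 - 20) / (90 - 20) = e^(-0.12t), so t = -ln(0.200)/0.12 ≈ 13.4 minutes.


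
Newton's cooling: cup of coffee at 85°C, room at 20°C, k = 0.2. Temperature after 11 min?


Newton's law: dT/dt = -k(T - T_a) has solution T(t) = T_a + (T₀ - T_a)e^(-kt).
Plug in T_a = 20, T₀ = 85, k = 0.2, t = 11: T(11) = 20 + (65)e^(-2.20) ≈ 27.2°C.


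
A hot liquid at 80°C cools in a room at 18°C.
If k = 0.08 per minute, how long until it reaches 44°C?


From T(t) = T_a + (T₀ - T_a)e^(-kt), set T(t) = 44:
(44 - 18) / (80 - 18) = e^(-0.08t), so t = -ln(0.419)/0.08 ≈ 10.9 minutes.


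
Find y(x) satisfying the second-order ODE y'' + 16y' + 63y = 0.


Characteristic equation: r² + 16r + 63 = 0.
Factor: (r + 7)(r + 9) = 0 ⇒ r = -7, -9 (distinct real).
General solution: y = C₁e^(-7x) + C₂e^(-9x).


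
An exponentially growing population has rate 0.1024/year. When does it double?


Exponential growth: P(t) = P₀ e^(0.1024t). Set P(t)/P₀ = 2: e^(0.1024t) = 2.
Solve: t = ln(2)/0.1024 ≈ 6.77 years.


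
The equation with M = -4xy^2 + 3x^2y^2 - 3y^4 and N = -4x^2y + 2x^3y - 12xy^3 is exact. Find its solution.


Check exactness: ∂M/∂y = -8xy + 6x^2y - 12y^3 and ∂N/∂x = -8xy + 6x^2y - 12y^3; equal, so the equation is exact.
Integrate M with respect to x (treating y as constant): ∫M dx = -2x^2y^2 + x^3y^2 - 3xy^4 + h(y).
Differentiate w.r.t. y and set equal to N: all terms match, so h'(y) = 0 and h is a constant absorbed into C.
General solution: -2x^2y^2 + x^3y^2 - 3xy^4 = C.


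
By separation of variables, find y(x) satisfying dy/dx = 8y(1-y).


Separate: dy/[y(1-y)] = 8 dx.
Partial fractions: 1/[y(1-y)] = 1/y + 1/(1-y).
Integrate: ln|y/(1-y)| = 8x + C₀.
Solve for y: y = 1/(1 + Ce^(-8x)).


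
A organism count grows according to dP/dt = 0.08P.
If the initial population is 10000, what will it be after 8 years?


The ODE dP/dt = 0.08P has solution P(t) = P(0)e^(0.08t).
Substitute P(0) = 10000 and t = 8: P(8) = 10000 e^(0.64) ≈ 18965.


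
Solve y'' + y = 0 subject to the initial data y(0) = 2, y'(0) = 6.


Characteristic roots of r² + 1 = 0 are ±1i, so y = C₁cos(x) + C₂sin(x).
Apply y(0) = 2: C₁ = 2. Differentiate and apply y'(0) = 6: 1·C₂ = 6, so C₂ = 6.
Particular solution: y = 2cos(x) + 6sin(x).


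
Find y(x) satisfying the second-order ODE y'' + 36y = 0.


Characteristic equation: r² + 36 = 0.
Discriminant is negative; roots r = 0 ± 6i (complex conjugate pair).
General solution uses e^(α x)(C₁ cos(β x) + C₂ sin(β x)): y = C₁cos(6x) + C₂sin(6x).


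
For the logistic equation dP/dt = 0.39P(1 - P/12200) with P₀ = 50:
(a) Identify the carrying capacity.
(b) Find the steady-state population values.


Logistic ODE dP/dt = 0.39P(1 - P/12200) has equilibria where dP/dt = 0, i.e. P = 0 or P = 12200.
The coefficient (1 - P/K) = 0 when P = K, identifying K = 12200 as the carrying capacity.
(a) K = 12200; (b) equilibria P = 0 and P = 12200.


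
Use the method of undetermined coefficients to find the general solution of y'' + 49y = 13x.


Homogeneous: r² + 49 = 0 ⇒ r = ±7i, y_h = C₁cos(7x) + C₂sin(7x).
Polynomial forcing; try y_p = Ax + B. Then y_p'' + 49 y_p = 49(Ax + B) = 13x, so B = 0 and A = 13/49.
General solution: y = C₁cos(7x) + C₂sin(7x) + (13/49)x.


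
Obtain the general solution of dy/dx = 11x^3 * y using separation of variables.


Separate variables: dy/y = 11x^3 dx.
Integrate: ln|y| = (11/4)x^4 + C₀.
Exponentiate: y = Ce^((11/4)x^4).


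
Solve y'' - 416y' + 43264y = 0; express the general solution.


Characteristic equation: r² - 416r + 43264 = 0, i.e. (r - 208)² = 0.
Repeated root r = 208; include an x factor for the second linearly independent solution.
General solution: y = (C₁ + C₂x)e^(208x).


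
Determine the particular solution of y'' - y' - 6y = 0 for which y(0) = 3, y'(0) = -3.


Characteristic roots of r² - r - 6 = 0 are -2, 3.
General solution y = c₁ e^(-2x) + c₂ e^(3x).
Apply y(0) = 3: c₁ + c₂ = 3. Apply y'(0) = -3: -2 c₁ + 3 c₂ = -3.
Solve: c₁ = 12/5, c₂ = 3/5.
Particular solution: y = (12/5)e^(-2x) + (3/5)e^(3x).


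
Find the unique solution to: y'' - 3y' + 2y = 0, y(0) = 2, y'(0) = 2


Characteristic roots of r² - 3r + 2 = 0 are 2, 1.
General solution y = c₁ e^(2x) + c₂ e^(x).
Apply y(0) = 2: c₁ + c₂ = 2. Apply y'(0) = 2: 2 c₁ + 1 c₂ = 2.
Solve: c₁ = 0, c₂ = 2.
Particular solution: y = 0e^(2x) + 2e^(x).


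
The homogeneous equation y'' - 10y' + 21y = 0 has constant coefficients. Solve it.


Characteristic equation: r² - 10r + 21 = 0.
Factor: (r - 7)(r - 3) = 0 ⇒ r = 7, 3 (distinct real).
General solution: y = C₁e^(7x) + C₂e^(3x).


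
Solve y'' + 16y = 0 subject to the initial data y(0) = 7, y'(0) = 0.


Characteristic roots of r² + 16 = 0 are ±4i, so y = C₁cos(4x) + C₂sin(4x).
Apply y(0) = 7: C₁ = 7. Differentiate and apply y'(0) = 0: 4·C₂ = 0, so C₂ = 0.
Particular solution: y = 7cos(4x).


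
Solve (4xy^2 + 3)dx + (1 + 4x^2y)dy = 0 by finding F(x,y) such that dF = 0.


Check exactness: ∂M/∂y = 8xy and ∂N/∂x = 8xy; equal, so the equation is exact.
Integrate M with respect to x (treating y as constant): ∫M dx = 2x^2y^2 + 3x + h(y).
Differentiate w.r.t. y and set equal to N: the x-dependent terms already match, leaving h'(y) = 1. Integrate: h(y) = y.
So F(x,y) = y + 2x^2y^2 + 3x.
General solution: y + 2x^2y^2 + 3x = C.


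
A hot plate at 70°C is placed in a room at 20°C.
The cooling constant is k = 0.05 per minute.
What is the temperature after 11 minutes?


Newton's law: dT/dt = -k(T - T_a) has solution T(t) = T_a + (T₀ - T_a)e^(-kt).
Plug in T_a = 20, T₀ = 70, k = 0.05, t = 11: T(11) = 20 + (50)e^(-0.55) ≈ 48.8°C.


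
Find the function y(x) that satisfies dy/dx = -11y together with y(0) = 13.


General solution of y' = -11y is y = Ce^(-11x).
Apply y(0) = 13: C = 13.
Particular solution: y = 13e^(-11x).


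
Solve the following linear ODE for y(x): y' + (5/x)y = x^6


P(x) = 5/x ⇒ μ = x^5.
(x^5 y)' = x^11 ⇒ x^5 y = x^12/(12) + C.
Solve for y: y = (1/12)x^7 + C/x^5.


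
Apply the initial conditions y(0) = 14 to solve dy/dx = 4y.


General solution of y' = 4y is y = Ce^(4x).
Apply y(0) = 14: C = 14.
Particular solution: y = 14e^(4x).


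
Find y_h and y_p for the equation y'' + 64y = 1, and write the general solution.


Homogeneous part: r² + 64 = 0 ⇒ r = ±8i, so y_h = C₁cos(8x) + C₂sin(8x).
Try constant y_p = A; plug in: 64A = 1 ⇒ A = 1/64.
General solution: y = C₁cos(8x) + C₂sin(8x) + 1/64.


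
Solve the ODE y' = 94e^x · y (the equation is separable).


Separate variables: dy/y = 94e^x dx.
Integrate: ln|y| = 94e^x + C₀.
Exponentiate: y = Ce^(94e^x).


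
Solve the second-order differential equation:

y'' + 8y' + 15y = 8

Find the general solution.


Characteristic roots of r² + 8r + 15 = 0 are -3, -5.
y_h = C₁e^(-3x) + C₂e^(-5x).
Constant forcing; try y_p = A. Then 15A = 8 ⇒ A = 8/15.
General solution: y = C₁e^(-3x) + C₂e^(-5x) + 8/15.


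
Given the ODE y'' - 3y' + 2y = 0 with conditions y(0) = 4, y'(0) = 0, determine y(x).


Characteristic roots of r² - 3r + 2 = 0 are 1, 2.
General solution y = c₁ e^(x) + c₂ e^(2x).
Apply y(0) = 4: c₁ + c₂ = 4. Apply y'(0) = 0: 1 c₁ + 2 c₂ = 0.
Solve: c₁ = 8, c₂ = -4.
Particular solution: y = 8e^(x) - 4e^(2x).


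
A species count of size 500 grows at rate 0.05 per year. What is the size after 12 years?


The ODE dP/dt = 0.05P has solution P(t) = P(0)e^(0.05t).
Substitute P(0) = 500 and t = 12: P(12) = 500 e^(0.60) ≈ 911.


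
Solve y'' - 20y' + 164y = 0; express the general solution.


Characteristic equation: r² - 20r + 164 = 0.
Discriminant is negative; roots r = 10 ± 8i (complex conjugate pair).
General solution uses e^(α x)(C₁ cos(β x) + C₂ sin(β x)): y = e^(10x)(C₁cos(8x) + C₂sin(8x)).


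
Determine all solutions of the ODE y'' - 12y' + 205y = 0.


Characteristic equation: r² - 12r + 205 = 0.
Discriminant is negative; roots r = 6 ± 13i (complex conjugate pair).
General solution uses e^(α x)(C₁ cos(β x) + C₂ sin(β x)): y = e^(6x)(C₁cos(13x) + C₂sin(13x)).


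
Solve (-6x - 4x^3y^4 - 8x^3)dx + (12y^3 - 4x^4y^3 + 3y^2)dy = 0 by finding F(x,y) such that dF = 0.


Check exactness: ∂M/∂y = -16x^3y^3 and ∂N/∂x = -16x^3y^3; equal, so the equation is exact.
Integrate M with respect to x (treating y as constant): ∫M dx = -3x^2 - x^4y^4 - 2x^4 + h(y).
Differentiate w.r.t. y and set equal to N: the x-dependent terms already match, leaving h'(y) = 12y^3 + 3y^2. Integrate: h(y) = 3y^4 + y^3.
So F(x,y) = 3y^4 - 3x^2 - x^4y^4 + y^3 - 2x^4.
General solution: 3y^4 - 3x^2 - x^4y^4 + y^3 - 2x^4 = C.


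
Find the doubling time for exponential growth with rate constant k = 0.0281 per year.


Exponential growth: P(t) = P₀ e^(0.0281t). Set P(t)/P₀ = 2: e^(0.0281t) = 2.
Solve: t = ln(2)/0.0281 ≈ 24.67 years.


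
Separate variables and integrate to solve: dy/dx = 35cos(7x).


g(y) = 1, so integrate directly: y = ∫ 35cos(7x) dx = 5sin(7x) + C.


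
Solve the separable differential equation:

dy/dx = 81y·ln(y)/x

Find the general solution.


Separate: dy/[y ln(y)] = 81 dx/x.
Substitute u = ln(y): du/u = 81 dx/x.
Integrate: ln|ln(y)| = 81ln|x| + C₀, hence ln(y) = C·x^81.


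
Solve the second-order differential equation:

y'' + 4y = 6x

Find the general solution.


Homogeneous: r² + 4 = 0 ⇒ r = ±2i, y_h = C₁cos(2x) + C₂sin(2x).
Polynomial forcing; try y_p = Ax + B. Then y_p'' + 4 y_p = 4(Ax + B) = 6x, so B = 0 and A = 3/2.
General solution: y = C₁cos(2x) + C₂sin(2x) + (3/2)x.


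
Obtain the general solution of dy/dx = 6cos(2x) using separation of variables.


g(y) = 1, so integrate directly: y = ∫ 6cos(2x) dx = 3sin(2x) + C.


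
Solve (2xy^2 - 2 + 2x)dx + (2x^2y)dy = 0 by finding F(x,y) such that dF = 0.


Check exactness: ∂M/∂y = 4xy and ∂N/∂x = 4xy; equal, so the equation is exact.
Integrate M with respect to x (treating y as constant): ∫M dx = x^2y^2 - 2x + x^2 + h(y).
Differentiate w.r.t. y and set equal to N: all terms match, so h'(y) = 0 and h is a constant absorbed into C.
General solution: x^2y^2 - 2x + x^2 = C.


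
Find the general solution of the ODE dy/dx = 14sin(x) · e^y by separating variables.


Separate: e^(-y) dy = 14sin(x) dx.
Integrate: -e^(-y) = -14cos(x) + C₀.
Rearrange: e^(-y) = 14cos(x) + C.


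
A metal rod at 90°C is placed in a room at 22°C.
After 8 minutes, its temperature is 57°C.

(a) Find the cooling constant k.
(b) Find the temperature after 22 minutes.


Newton's law: T(t) = T_a + (T₀ - T_a)e^(-kt).
(a) Use T(8) = 57: (57 - 22)/(90 - 22) = e^(-k·8), so k = -ln(0.515)/8 ≈ 0.0830.
(b) Apply k to t = 22: T(22) = 22 + (68)e^(-1.826) ≈ 32.9°C.


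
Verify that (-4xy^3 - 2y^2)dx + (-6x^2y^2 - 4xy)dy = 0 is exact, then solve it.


Check exactness: ∂M/∂y = -12xy^2 - 4y and ∂N/∂x = -12xy^2 - 4y; equal, so the equation is exact.
Integrate M with respect to x (treating y as constant): ∫M dx = -2x^2y^3 - 2xy^2 + h(y).
Differentiate w.r.t. y and set equal to N: all terms match, so h'(y) = 0 and h is a constant absorbed into C.
General solution: -2x^2y^3 - 2xy^2 = C.


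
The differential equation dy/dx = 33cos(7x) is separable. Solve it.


g(y) = 1, so integrate directly: y = ∫ 33cos(7x) dx = (33/7)sin(7x) + C.


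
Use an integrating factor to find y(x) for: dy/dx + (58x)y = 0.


P(x) = 58x ⇒ μ = e^(29x²).
Q(x) = 0 so μ y is constant: y = Ce^(-29x²).


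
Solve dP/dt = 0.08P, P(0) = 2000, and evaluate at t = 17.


The ODE dP/dt = 0.08P has solution P(t) = P(0)e^(0.08t).
Substitute P(0) = 2000 and t = 17: P(17) = 2000 e^(1.36) ≈ 7792.


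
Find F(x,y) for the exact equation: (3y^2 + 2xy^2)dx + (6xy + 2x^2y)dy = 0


Check exactness: ∂M/∂y = 6y + 4xy and ∂N/∂x = 6y + 4xy; equal, so the equation is exact.
Integrate M with respect to x (treating y as constant): ∫M dx = 3xy^2 + x^2y^2 + h(y).
Differentiate w.r.t. y and set equal to N: all terms match, so h'(y) = 0 and h is a constant absorbed into C.
General solution: 3xy^2 + x^2y^2 = C.


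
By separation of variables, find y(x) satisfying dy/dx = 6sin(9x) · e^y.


Separate: e^(-y) dy = 6sin(9x) dx.
Integrate: -e^(-y) = -(2/3)cos(9x) + C₀.
Rearrange: e^(-y) = (2/3)cos(9x) + C.


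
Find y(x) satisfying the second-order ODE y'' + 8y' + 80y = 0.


Characteristic equation: r² + 8r + 80 = 0.
Discriminant is negative; roots r = -4 ± 8i (complex conjugate pair).
General solution uses e^(α x)(C₁ cos(β x) + C₂ sin(β x)): y = e^(-4x)(C₁cos(8x) + C₂sin(8x)).


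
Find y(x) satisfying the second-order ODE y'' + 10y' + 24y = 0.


Characteristic equation: r² + 10r + 24 = 0.
Factor: (r + 6)(r + 4) = 0 ⇒ r = -6, -4 (distinct real).
General solution: y = C₁e^(-6x) + C₂e^(-4x).


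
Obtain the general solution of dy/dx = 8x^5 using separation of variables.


Integrate both sides with respect to x: y = ∫ 8x^5 dx = (4/3)x^6 + C.


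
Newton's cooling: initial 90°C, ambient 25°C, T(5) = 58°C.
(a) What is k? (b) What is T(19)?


Newton's law: T(t) = T_a + (T₀ - T_a)e^(-kt).
(a) Use T(5) = 58: (58 - 25)/(90 - 25) = e^(-k·5), so k = -ln(0.508)/5 ≈ 0.1356.
(b) Apply k to t = 19: T(19) = 25 + (65)e^(-2.576) ≈ 29.9°C.


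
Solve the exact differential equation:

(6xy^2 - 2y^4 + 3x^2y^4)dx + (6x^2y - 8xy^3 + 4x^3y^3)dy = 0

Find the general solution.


Check exactness: ∂M/∂y = 12xy - 8y^3 + 12x^2y^3 and ∂N/∂x = 12xy - 8y^3 + 12x^2y^3; equal, so the equation is exact.
Integrate M with respect to x (treating y as constant): ∫M dx = 3x^2y^2 - 2xy^4 + x^3y^4 + h(y).
Differentiate w.r.t. y and set equal to N: all terms match, so h'(y) = 0 and h is a constant absorbed into C.
General solution: 3x^2y^2 - 2xy^4 + x^3y^4 = C.


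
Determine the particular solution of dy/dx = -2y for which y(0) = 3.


General solution of y' = -2y is y = Ce^(-2x).
Apply y(0) = 3: C = 3.
Particular solution: y = 3e^(-2x).


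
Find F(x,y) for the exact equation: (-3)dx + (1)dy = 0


Check exactness: ∂M/∂y = 0 and ∂N/∂x = 0; equal, so the equation is exact.
Integrate M with respect to x (treating y as constant): ∫M dx = -3x + h(y).
Differentiate w.r.t. y and set equal to N: the x-dependent terms already match, leaving h'(y) = 1. Integrate: h(y) = y.
So F(x,y) = -3x + y.
General solution: -3x + y = C.


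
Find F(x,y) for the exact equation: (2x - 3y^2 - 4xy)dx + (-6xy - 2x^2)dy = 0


Check exactness: ∂M/∂y = -6y - 4x and ∂N/∂x = -6y - 4x; equal, so the equation is exact.
Integrate M with respect to x (treating y as constant): ∫M dx = x^2 - 3xy^2 - 2x^2y + h(y).
Differentiate w.r.t. y and set equal to N: all terms match, so h'(y) = 0 and h is a constant absorbed into C.
General solution: x^2 - 3xy^2 - 2x^2y = C.


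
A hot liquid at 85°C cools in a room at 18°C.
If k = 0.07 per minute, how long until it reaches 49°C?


From T(t) = T_a + (T₀ - T_a)e^(-kt), set T(t) = 49:
(49 - 18) / (85 - 18) = e^(-0.07t), so t = -ln(0.463)/0.07 ≈ 11.0 minutes.


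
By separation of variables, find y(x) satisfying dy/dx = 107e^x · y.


Separate variables: dy/y = 107e^x dx.
Integrate: ln|y| = 107e^x + C₀.
Exponentiate: y = Ce^(107e^x).


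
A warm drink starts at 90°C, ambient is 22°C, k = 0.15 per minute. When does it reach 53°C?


From T(t) = T_a + (T₀ - T_a)e^(-kt), set T(t) = 53:
(53 - 22) / (90 - 22) = e^(-0.15t), so t = -ln(0.456)/0.15 ≈ 5.2 minutes.


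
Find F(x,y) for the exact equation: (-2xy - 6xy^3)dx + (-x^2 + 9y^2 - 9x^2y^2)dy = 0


Check exactness: ∂M/∂y = -2x - 18xy^2 and ∂N/∂x = -2x - 18xy^2; equal, so the equation is exact.
Integrate M with respect to x (treating y as constant): ∫M dx = -x^2y - 3x^2y^3 + h(y).
Differentiate w.r.t. y and set equal to N: the x-dependent terms already match, leaving h'(y) = 9y^2. Integrate: h(y) = 3y^3.
So F(x,y) = -x^2y + 3y^3 - 3x^2y^3.
General solution: -x^2y + 3y^3 - 3x^2y^3 = C.


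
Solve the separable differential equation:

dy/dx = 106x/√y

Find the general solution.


Separate: √y dy = 106x dx.
Integrate: (2/3)y^(3/2) = 53x² + C.


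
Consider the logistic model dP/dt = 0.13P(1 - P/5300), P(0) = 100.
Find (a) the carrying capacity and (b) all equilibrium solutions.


Logistic ODE dP/dt = 0.13P(1 - P/5300) has equilibria where dP/dt = 0, i.e. P = 0 or P = 5300.
The coefficient (1 - P/K) = 0 when P = K, identifying K = 5300 as the carrying capacity.
(a) K = 5300; (b) equilibria P = 0 and P = 5300.


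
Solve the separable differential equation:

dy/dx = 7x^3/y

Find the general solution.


Separate variables: y dy = 7x^3 dx.
Integrate both sides: y²/2 = (7/4)x^4 + C₀.
Multiply by 2: y² = (7/2)x^4 + C.


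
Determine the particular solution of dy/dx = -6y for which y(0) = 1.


General solution of y' = -6y is y = Ce^(-6x).
Apply y(0) = 1: C = 1.
Particular solution: y = e^(-6x).


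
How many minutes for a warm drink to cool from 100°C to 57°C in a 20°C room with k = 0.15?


From T(t) = T_a + (T₀ - T_a)e^(-kt), set T(t) = 57:
(57 - 20) / (100 - 20) = e^(-0.15t), so t = -ln(0.463)/0.15 ≈ 5.1 minutes.


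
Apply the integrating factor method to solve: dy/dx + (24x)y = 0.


P(x) = 24x ⇒ μ = e^(12x²).
Q(x) = 0 so μ y is constant: y = Ce^(-12x²).


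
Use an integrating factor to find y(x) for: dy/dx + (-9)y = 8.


P(x) = -9 ⇒ μ = e^(-9x).
(μ y)' = 8e^(-9x) ⇒ μ y = -(8/9)e^(-9x) + C.
Divide by μ: y = -8/9 + Ce^(9x).


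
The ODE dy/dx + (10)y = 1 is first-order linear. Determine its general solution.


P(x) = 10, Q(x) = 1; integrating factor μ = e^(10x).
(μ y)' = e^(10x) ⇒ μ y = (1/10)e^(10x) + C.
Divide by μ: y = 1/10 + Ce^(-10x).


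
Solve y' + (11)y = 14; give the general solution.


P(x) = 11, Q(x) = 14; integrating factor μ = e^(11x).
(μ y)' = 14e^(11x) ⇒ μ y = (14/11)e^(11x) + C.
Divide by μ: y = 14/11 + Ce^(-11x).


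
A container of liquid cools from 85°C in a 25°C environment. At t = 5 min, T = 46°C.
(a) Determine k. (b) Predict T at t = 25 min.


Newton's law: T(t) = T_a + (T₀ - T_a)e^(-kt).
(a) Use T(5) = 46: (46 - 25)/(85 - 25) = e^(-k·5), so k = -ln(0.350)/5 ≈ 0.2100.
(b) Apply k to t = 25: T(25) = 25 + (60)e^(-5.249) ≈ 25.3°C.


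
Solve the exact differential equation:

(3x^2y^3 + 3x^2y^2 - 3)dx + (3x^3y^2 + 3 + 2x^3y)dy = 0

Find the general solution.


Check exactness: ∂M/∂y = 9x^2y^2 + 6x^2y and ∂N/∂x = 9x^2y^2 + 6x^2y; equal, so the equation is exact.
Integrate M with respect to x (treating y as constant): ∫M dx = x^3y^3 + x^3y^2 - 3x + h(y).
Differentiate w.r.t. y and set equal to N: the x-dependent terms already match, leaving h'(y) = 3. Integrate: h(y) = 3y.
So F(x,y) = x^3y^3 + 3y + x^3y^2 - 3x.
General solution: x^3y^3 + 3y + x^3y^2 - 3x = C.


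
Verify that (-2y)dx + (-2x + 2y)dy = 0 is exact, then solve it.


Check exactness: ∂M/∂y = -2 and ∂N/∂x = -2; equal, so the equation is exact.
Integrate M with respect to x (treating y as constant): ∫M dx = -2xy + h(y).
Differentiate w.r.t. y and set equal to N: the x-dependent terms already match, leaving h'(y) = 2y. Integrate: h(y) = y^2.
So F(x,y) = -2xy + y^2.
General solution: -2xy + y^2 = C.


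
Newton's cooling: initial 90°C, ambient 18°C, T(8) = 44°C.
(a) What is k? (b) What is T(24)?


Newton's law: T(t) = T_a + (T₀ - T_a)e^(-kt).
(a) Use T(8) = 44: (44 - 18)/(90 - 18) = e^(-k·8), so k = -ln(0.361)/8 ≈ 0.1273.
(b) Apply k to t = 24: T(24) = 18 + (72)e^(-3.056) ≈ 21.4°C.


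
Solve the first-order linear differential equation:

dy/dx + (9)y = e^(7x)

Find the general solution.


P(x) = 9 ⇒ μ = e^(9x).
(μ y)' = e^(16x) ⇒ μ y = e^(16x)/16 + C.
Divide by μ: y = (1/16)e^(7x) + Ce^(-9x).


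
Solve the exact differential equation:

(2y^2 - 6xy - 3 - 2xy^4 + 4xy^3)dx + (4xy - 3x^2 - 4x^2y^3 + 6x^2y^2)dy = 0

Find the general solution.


Check exactness: ∂M/∂y = 4y - 6x - 8xy^3 + 12xy^2 and ∂N/∂x = 4y - 6x - 8xy^3 + 12xy^2; equal, so the equation is exact.
Integrate M with respect to x (treating y as constant): ∫M dx = 2xy^2 - 3x^2y - 3x - x^2y^4 + 2x^2y^3 + h(y).
Differentiate w.r.t. y and set equal to N: all terms match, so h'(y) = 0 and h is a constant absorbed into C.
General solution: 2xy^2 - 3x^2y - 3x - x^2y^4 + 2x^2y^3 = C.


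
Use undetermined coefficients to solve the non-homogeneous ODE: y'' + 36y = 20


Homogeneous part: r² + 36 = 0 ⇒ r = ±6i, so y_h = C₁cos(6x) + C₂sin(6x).
Try constant y_p = A; plug in: 36A = 20 ⇒ A = 5/9.
General solution: y = C₁cos(6x) + C₂sin(6x) + 5/9.


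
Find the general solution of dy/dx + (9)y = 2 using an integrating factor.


P(x) = 9, Q(x) = 2; integrating factor μ = e^(9x).
(μ y)' = 2e^(9x) ⇒ μ y = (2/9)e^(9x) + C.
Divide by μ: y = 2/9 + Ce^(-9x).


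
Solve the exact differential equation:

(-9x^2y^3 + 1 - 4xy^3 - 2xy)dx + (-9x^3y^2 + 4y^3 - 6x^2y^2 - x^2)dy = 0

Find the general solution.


Check exactness: ∂M/∂y = -27x^2y^2 - 12xy^2 - 2x and ∂N/∂x = -27x^2y^2 - 12xy^2 - 2x; equal, so the equation is exact.
Integrate M with respect to x (treating y as constant): ∫M dx = -3x^3y^3 + x - 2x^2y^3 - x^2y + h(y).
Differentiate w.r.t. y and set equal to N: the x-dependent terms already match, leaving h'(y) = 4y^3. Integrate: h(y) = y^4.
So F(x,y) = -3x^3y^3 + y^4 + x - 2x^2y^3 - x^2y.
General solution: -3x^3y^3 + y^4 + x - 2x^2y^3 - x^2y = C.


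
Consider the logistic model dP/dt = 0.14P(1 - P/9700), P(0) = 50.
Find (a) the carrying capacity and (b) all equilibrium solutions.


Logistic ODE dP/dt = 0.14P(1 - P/9700) has equilibria where dP/dt = 0, i.e. P = 0 or P = 9700.
The coefficient (1 - P/K) = 0 when P = K, identifying K = 9700 as the carrying capacity.
(a) K = 9700; (b) equilibria P = 0 and P = 9700.


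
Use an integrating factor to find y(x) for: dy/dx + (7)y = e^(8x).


P(x) = 7 ⇒ μ = e^(7x).
(μ y)' = e^(15x) ⇒ μ y = e^(15x)/15 + C.
Divide by μ: y = (1/15)e^(8x) + Ce^(-7x).


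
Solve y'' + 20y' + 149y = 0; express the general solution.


Characteristic equation: r² + 20r + 149 = 0.
Discriminant is negative; roots r = -10 ± 7i (complex conjugate pair).
General solution uses e^(α x)(C₁ cos(β x) + C₂ sin(β x)): y = e^(-10x)(C₁cos(7x) + C₂sin(7x)).


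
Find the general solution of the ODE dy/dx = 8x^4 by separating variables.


Integrate both sides with respect to x: y = ∫ 8x^4 dx = (8/5)x^5 + C.


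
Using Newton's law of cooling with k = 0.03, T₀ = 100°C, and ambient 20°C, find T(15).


Newton's law: dT/dt = -k(T - T_a) has solution T(t) = T_a + (T₀ - T_a)e^(-kt).
Plug in T_a = 20, T₀ = 100, k = 0.03, t = 15: T(15) = 20 + (80)e^(-0.45) ≈ 71.0°C.


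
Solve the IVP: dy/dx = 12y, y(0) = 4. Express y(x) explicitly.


General solution of y' = 12y is y = Ce^(12x).
Apply y(0) = 4: C = 4.
Particular solution: y = 4e^(12x).


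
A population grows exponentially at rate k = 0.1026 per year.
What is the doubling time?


Exponential growth: P(t) = P₀ e^(0.1026t). Set P(t)/P₀ = 2: e^(0.1026t) = 2.
Solve: t = ln(2)/0.1026 ≈ 6.76 years.


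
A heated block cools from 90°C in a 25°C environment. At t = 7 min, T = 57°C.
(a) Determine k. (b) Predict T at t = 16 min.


Newton's law: T(t) = T_a + (T₀ - T_a)e^(-kt).
(a) Use T(7) = 57: (57 - 25)/(90 - 25) = e^(-k·7), so k = -ln(0.492)/7 ≈ 0.1012.
(b) Apply k to t = 16: T(16) = 25 + (65)e^(-1.620) ≈ 37.9°C.


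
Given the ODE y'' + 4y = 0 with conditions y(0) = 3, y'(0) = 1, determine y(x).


Characteristic roots of r² + 4 = 0 are ±2i, so y = C₁cos(2x) + C₂sin(2x).
Apply y(0) = 3: C₁ = 3. Differentiate and apply y'(0) = 1: 2·C₂ = 1, so C₂ = 1/2.
Particular solution: y = 3cos(2x) + (1/2)sin(2x).


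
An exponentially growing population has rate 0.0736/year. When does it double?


Exponential growth: P(t) = P₀ e^(0.0736t). Set P(t)/P₀ = 2: e^(0.0736t) = 2.
Solve: t = ln(2)/0.0736 ≈ 9.42 years.


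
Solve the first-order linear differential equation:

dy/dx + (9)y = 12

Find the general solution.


P(x) = 9, Q(x) = 12; integrating factor μ = e^(9x).
(μ y)' = 12e^(9x) ⇒ μ y = (4/3)e^(9x) + C.
Divide by μ: y = 4/3 + Ce^(-9x).


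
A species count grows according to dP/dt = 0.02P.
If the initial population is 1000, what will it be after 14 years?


The ODE dP/dt = 0.02P has solution P(t) = P(0)e^(0.02t).
Substitute P(0) = 1000 and t = 14: P(14) = 1000 e^(0.28) ≈ 1323.


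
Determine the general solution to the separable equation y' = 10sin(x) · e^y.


Separate: e^(-y) dy = 10sin(x) dx.
Integrate: -e^(-y) = -10cos(x) + C₀.
Rearrange: e^(-y) = 10cos(x) + C.


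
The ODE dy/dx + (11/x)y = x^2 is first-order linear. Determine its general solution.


P(x) = 11/x ⇒ μ = x^11.
(x^11 y)' = x^13 ⇒ x^11 y = x^14/(14) + C.
Solve for y: y = (1/14)x^3 + C/x^11.


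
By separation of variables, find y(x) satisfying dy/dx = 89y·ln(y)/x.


Separate: dy/[y ln(y)] = 89 dx/x.
Substitute u = ln(y): du/u = 89 dx/x.
Integrate: ln|ln(y)| = 89ln|x| + C₀, hence ln(y) = C·x^89.


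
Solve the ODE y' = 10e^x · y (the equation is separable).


Separate variables: dy/y = 10e^x dx.
Integrate: ln|y| = 10e^x + C₀.
Exponentiate: y = Ce^(10e^x).


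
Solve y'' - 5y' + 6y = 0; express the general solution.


Characteristic equation: r² - 5r + 6 = 0.
Factor: (r - 2)(r - 3) = 0 ⇒ r = 2, 3 (distinct real).
General solution: y = C₁e^(2x) + C₂e^(3x).


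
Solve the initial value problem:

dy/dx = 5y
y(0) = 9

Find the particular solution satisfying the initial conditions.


General solution of y' = 5y is y = Ce^(5x).
Apply y(0) = 9: C = 9.
Particular solution: y = 9e^(5x).


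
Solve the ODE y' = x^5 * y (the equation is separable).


Separate variables: dy/y = x^5 dx.
Integrate: ln|y| = (1/6)x^6 + C₀.
Exponentiate: y = Ce^((1/6)x^6).


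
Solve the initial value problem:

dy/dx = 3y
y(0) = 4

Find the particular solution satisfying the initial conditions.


General solution of y' = 3y is y = Ce^(3x).
Apply y(0) = 4: C = 4.
Particular solution: y = 4e^(3x).


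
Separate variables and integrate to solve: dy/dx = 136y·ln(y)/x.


Separate: dy/[y ln(y)] = 136 dx/x.
Substitute u = ln(y): du/u = 136 dx/x.
Integrate: ln|ln(y)| = 136ln|x| + C₀, hence ln(y) = C·x^136.


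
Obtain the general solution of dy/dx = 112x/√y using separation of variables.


Separate: √y dy = 112x dx.
Integrate: (2/3)y^(3/2) = 56x² + C.


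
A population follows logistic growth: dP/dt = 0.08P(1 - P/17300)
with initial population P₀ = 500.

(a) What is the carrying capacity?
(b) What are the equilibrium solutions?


Logistic ODE dP/dt = 0.08P(1 - P/17300) has equilibria where dP/dt = 0, i.e. P = 0 or P = 17300.
The coefficient (1 - P/K) = 0 when P = K, identifying K = 17300 as the carrying capacity.
(a) K = 17300; (b) equilibria P = 0 and P = 17300.


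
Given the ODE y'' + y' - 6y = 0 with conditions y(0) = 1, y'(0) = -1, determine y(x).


Characteristic roots of r² + r - 6 = 0 are 2, -3.
General solution y = c₁ e^(2x) + c₂ e^(-3x).
Apply y(0) = 1: c₁ + c₂ = 1. Apply y'(0) = -1: 2 c₁ - 3 c₂ = -1.
Solve: c₁ = 2/5, c₂ = 3/5.
Particular solution: y = (2/5)e^(2x) + (3/5)e^(-3x).


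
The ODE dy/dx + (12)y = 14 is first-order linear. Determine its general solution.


P(x) = 12, Q(x) = 14; integrating factor μ = e^(12x).
(μ y)' = 14e^(12x) ⇒ μ y = (7/6)e^(12x) + C.
Divide by μ: y = 7/6 + Ce^(-12x).


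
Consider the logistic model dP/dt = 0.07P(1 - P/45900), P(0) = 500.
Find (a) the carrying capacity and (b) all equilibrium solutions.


Logistic ODE dP/dt = 0.07P(1 - P/45900) has equilibria where dP/dt = 0, i.e. P = 0 or P = 45900.
The coefficient (1 - P/K) = 0 when P = K, identifying K = 45900 as the carrying capacity.
(a) K = 45900; (b) equilibria P = 0 and P = 45900.


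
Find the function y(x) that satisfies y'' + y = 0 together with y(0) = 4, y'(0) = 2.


Characteristic roots of r² + 1 = 0 are ±1i, so y = C₁cos(x) + C₂sin(x).
Apply y(0) = 4: C₁ = 4. Differentiate and apply y'(0) = 2: 1·C₂ = 2, so C₂ = 2.
Particular solution: y = 4cos(x) + 2sin(x).


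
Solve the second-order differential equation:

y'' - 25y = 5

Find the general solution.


Characteristic roots of r² - 25 = 0 are 5, -5.
y_h = C₁e^(5x) + C₂e^(-5x).
Forcing exponent 0 is not a characteristic root; try y_p = A.
Substitute: A·(0 + (0)·0 + (-25)) = A·-25 = 5, so A = -1/5.
General solution: y = C₁e^(5x) + C₂e^(-5x) - 1/5.


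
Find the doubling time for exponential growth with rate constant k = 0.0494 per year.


Exponential growth: P(t) = P₀ e^(0.0494t). Set P(t)/P₀ = 2: e^(0.0494t) = 2.
Solve: t = ln(2)/0.0494 ≈ 14.03 years.


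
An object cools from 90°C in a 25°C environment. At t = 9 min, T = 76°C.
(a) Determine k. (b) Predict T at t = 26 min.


Newton's law: T(t) = T_a + (T₀ - T_a)e^(-kt).
(a) Use T(9) = 76: (76 - 25)/(90 - 25) = e^(-k·9), so k = -ln(0.785)/9 ≈ 0.0270.
(b) Apply k to t = 26: T(26) = 25 + (65)e^(-0.701) ≈ 57.3°C.


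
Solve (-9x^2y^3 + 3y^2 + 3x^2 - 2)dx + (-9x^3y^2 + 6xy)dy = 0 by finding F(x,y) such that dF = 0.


Check exactness: ∂M/∂y = -27x^2y^2 + 6y and ∂N/∂x = -27x^2y^2 + 6y; equal, so the equation is exact.
Integrate M with respect to x (treating y as constant): ∫M dx = -3x^3y^3 + 3xy^2 + x^3 - 2x + h(y).
Differentiate w.r.t. y and set equal to N: all terms match, so h'(y) = 0 and h is a constant absorbed into C.
General solution: -3x^3y^3 + 3xy^2 + x^3 - 2x = C.


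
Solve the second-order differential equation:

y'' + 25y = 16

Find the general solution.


Homogeneous part: r² + 25 = 0 ⇒ r = ±5i, so y_h = C₁cos(5x) + C₂sin(5x).
Try constant y_p = A; plug in: 25A = 16 ⇒ A = 16/25.
General solution: y = C₁cos(5x) + C₂sin(5x) + 16/25.


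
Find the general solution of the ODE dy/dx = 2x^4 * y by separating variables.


Separate variables: dy/y = 2x^4 dx.
Integrate: ln|y| = (2/5)x^5 + C₀.
Exponentiate: y = Ce^((2/5)x^5).


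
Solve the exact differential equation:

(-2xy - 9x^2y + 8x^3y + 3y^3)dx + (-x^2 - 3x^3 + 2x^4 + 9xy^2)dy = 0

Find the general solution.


Check exactness: ∂M/∂y = -2x - 9x^2 + 8x^3 + 9y^2 and ∂N/∂x = -2x - 9x^2 + 8x^3 + 9y^2; equal, so the equation is exact.
Integrate M with respect to x (treating y as constant): ∫M dx = -x^2y - 3x^3y + 2x^4y + 3xy^3 + h(y).
Differentiate w.r.t. y and set equal to N: all terms match, so h'(y) = 0 and h is a constant absorbed into C.
General solution: -x^2y - 3x^3y + 2x^4y + 3xy^3 = C.


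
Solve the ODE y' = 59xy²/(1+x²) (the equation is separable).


Separate: dy/y² = 59x/(1+x²) dx.
Integrate LHS: ∫ dy/y² = -1/y.
Integrate RHS via u = 1+x²: (59/2)ln(1+x²) + C.
Result: -1/y = (59/2)ln(1+x²) + C.


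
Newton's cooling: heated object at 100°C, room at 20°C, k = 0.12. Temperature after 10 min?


Newton's law: dT/dt = -k(T - T_a) has solution T(t) = T_a + (T₀ - T_a)e^(-kt).
Plug in T_a = 20, T₀ = 100, k = 0.12, t = 10: T(10) = 20 + (80)e^(-1.20) ≈ 44.1°C.


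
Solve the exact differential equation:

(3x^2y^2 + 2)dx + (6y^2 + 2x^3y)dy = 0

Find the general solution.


Check exactness: ∂M/∂y = 6x^2y and ∂N/∂x = 6x^2y; equal, so the equation is exact.
Integrate M with respect to x (treating y as constant): ∫M dx = x^3y^2 + 2x + h(y).
Differentiate w.r.t. y and set equal to N: the x-dependent terms already match, leaving h'(y) = 6y^2. Integrate: h(y) = 2y^3.
So F(x,y) = 2y^3 + x^3y^2 + 2x.
General solution: 2y^3 + x^3y^2 + 2x = C.


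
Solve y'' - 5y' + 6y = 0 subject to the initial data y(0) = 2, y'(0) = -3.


Characteristic roots of r² - 5r + 6 = 0 are 3, 2.
General solution y = c₁ e^(3x) + c₂ e^(2x).
Apply y(0) = 2: c₁ + c₂ = 2. Apply y'(0) = -3: 3 c₁ + 2 c₂ = -3.
Solve: c₁ = -7, c₂ = 9.
Particular solution: y = -7e^(3x) + 9e^(2x).


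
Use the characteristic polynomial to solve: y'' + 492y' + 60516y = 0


Characteristic equation: r² + 492r + 60516 = 0, i.e. (r + 246)² = 0.
Repeated root r = -246; include an x factor for the second linearly independent solution.
General solution: y = (C₁ + C₂x)e^(-246x).


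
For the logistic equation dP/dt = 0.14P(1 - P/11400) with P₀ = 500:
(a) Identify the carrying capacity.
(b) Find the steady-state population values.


Logistic ODE dP/dt = 0.14P(1 - P/11400) has equilibria where dP/dt = 0, i.e. P = 0 or P = 11400.
The coefficient (1 - P/K) = 0 when P = K, identifying K = 11400 as the carrying capacity.
(a) K = 11400; (b) equilibria P = 0 and P = 11400.


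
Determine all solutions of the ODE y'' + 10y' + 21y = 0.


Characteristic equation: r² + 10r + 21 = 0.
Factor: (r + 3)(r + 7) = 0 ⇒ r = -3, -7 (distinct real).
General solution: y = C₁e^(-3x) + C₂e^(-7x).


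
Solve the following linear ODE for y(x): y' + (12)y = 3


P(x) = 12, Q(x) = 3; integrating factor μ = e^(12x).
(μ y)' = 3e^(12x) ⇒ μ y = (1/4)e^(12x) + C.
Divide by μ: y = 1/4 + Ce^(-12x).


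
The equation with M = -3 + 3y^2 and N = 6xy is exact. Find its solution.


Check exactness: ∂M/∂y = 6y and ∂N/∂x = 6y; equal, so the equation is exact.
Integrate M with respect to x (treating y as constant): ∫M dx = -3x + 3xy^2 + h(y).
Differentiate w.r.t. y and set equal to N: all terms match, so h'(y) = 0 and h is a constant absorbed into C.
General solution: -3x + 3xy^2 = C.


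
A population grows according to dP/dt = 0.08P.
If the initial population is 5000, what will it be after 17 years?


The ODE dP/dt = 0.08P has solution P(t) = P(0)e^(0.08t).
Substitute P(0) = 5000 and t = 17: P(17) = 5000 e^(1.36) ≈ 19481.


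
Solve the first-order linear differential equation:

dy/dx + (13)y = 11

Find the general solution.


P(x) = 13, Q(x) = 11; integrating factor μ = e^(13x).
(μ y)' = 11e^(13x) ⇒ μ y = (11/13)e^(13x) + C.
Divide by μ: y = 11/13 + Ce^(-13x).


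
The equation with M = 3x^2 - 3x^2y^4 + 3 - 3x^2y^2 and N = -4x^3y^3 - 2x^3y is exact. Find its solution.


Check exactness: ∂M/∂y = -12x^2y^3 - 6x^2y and ∂N/∂x = -12x^2y^3 - 6x^2y; equal, so the equation is exact.
Integrate M with respect to x (treating y as constant): ∫M dx = x^3 - x^3y^4 + 3x - x^3y^2 + h(y).
Differentiate w.r.t. y and set equal to N: all terms match, so h'(y) = 0 and h is a constant absorbed into C.
General solution: x^3 - x^3y^4 + 3x - x^3y^2 = C.


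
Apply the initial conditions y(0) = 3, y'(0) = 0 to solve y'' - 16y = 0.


Characteristic roots of r² - 16 = 0 are -4, 4.
General solution y = c₁ e^(-4x) + c₂ e^(4x).
Apply y(0) = 3: c₁ + c₂ = 3. Apply y'(0) = 0: -4 c₁ + 4 c₂ = 0.
Solve: c₁ = 3/2, c₂ = 3/2.
Particular solution: y = (3/2)e^(-4x) + (3/2)e^(4x).


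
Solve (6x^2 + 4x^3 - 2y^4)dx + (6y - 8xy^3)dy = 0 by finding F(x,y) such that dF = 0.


Check exactness: ∂M/∂y = -8y^3 and ∂N/∂x = -8y^3; equal, so the equation is exact.
Integrate M with respect to x (treating y as constant): ∫M dx = 2x^3 + x^4 - 2xy^4 + h(y).
Differentiate w.r.t. y and set equal to N: the x-dependent terms already match, leaving h'(y) = 6y. Integrate: h(y) = 3y^2.
So F(x,y) = 2x^3 + 3y^2 + x^4 - 2xy^4.
General solution: 2x^3 + 3y^2 + x^4 - 2xy^4 = C.


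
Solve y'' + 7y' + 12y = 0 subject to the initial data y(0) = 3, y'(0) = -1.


Characteristic roots of r² + 7r + 12 = 0 are -4, -3.
General solution y = c₁ e^(-4x) + c₂ e^(-3x).
Apply y(0) = 3: c₁ + c₂ = 3. Apply y'(0) = -1: -4 c₁ - 3 c₂ = -1.
Solve: c₁ = -8, c₂ = 11.
Particular solution: y = -8e^(-4x) + 11e^(-3x).
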